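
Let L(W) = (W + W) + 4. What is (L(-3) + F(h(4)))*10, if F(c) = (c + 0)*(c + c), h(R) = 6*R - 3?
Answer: 8800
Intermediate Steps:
h(R) = -3 + 6*R
L(W) = 4 + 2*W (L(W) = 2*W + 4 = 4 + 2*W)
F(c) = 2*c² (F(c) = c*(2*c) = 2*c²)
(L(-3) + F(h(4)))*10 = ((4 + 2*(-3)) + 2*(-3 + 6*4)²)*10 = ((4 - 6) + 2*(-3 + 24)²)*10 = (-2 + 2*21²)*10 = (-2 + 2*441)*10 = (-2 + 882)*10 = 880*10 = 8800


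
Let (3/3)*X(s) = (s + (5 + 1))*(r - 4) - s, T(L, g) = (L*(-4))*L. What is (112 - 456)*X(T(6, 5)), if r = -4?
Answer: -429312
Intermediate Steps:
T(L, g) = -4*L² (T(L, g) = (-4*L)*L = -4*L²)
X(s) = -48 - 9*s (X(s) = (s + (5 + 1))*(-4 - 4) - s = (s + 6)*(-8) - s = (6 + s)*(-8) - s = (-48 - 8*s) - s = -48 - 9*s)
(112 - 456)*X(T(6, 5)) = (112 - 456)*(-48 - (-36)*6²) = -344*(-48 - (-36)*36) = -344*(-48 - 9*(-144)) = -344*(-48 + 1296) = -344*1248 = -429312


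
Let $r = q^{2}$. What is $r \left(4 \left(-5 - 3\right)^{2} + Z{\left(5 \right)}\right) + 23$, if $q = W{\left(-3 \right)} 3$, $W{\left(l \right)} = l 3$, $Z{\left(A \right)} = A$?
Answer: $190292$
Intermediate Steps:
$W{\left(l \right)} = 3 l$
$q = -27$ ($q = 3 \left(-3\right) 3 = \left(-9\right) 3 = -27$)
$r = 729$ ($r = \left(-27\right)^{2} = 729$)
$r \left(4 \left(-5 - 3\right)^{2} + Z{\left(5 \right)}\right) + 23 = 729 \left(4 \left(-5 - 3\right)^{2} + 5\right) + 23 = 729 \left(4 \left(-8\right)^{2} + 5\right) + 23 = 729 \left(4 \cdot 64 + 5\right) + 23 = 729 \left(256 + 5\right) + 23 = 729 \cdot 261 + 23 = 190269 + 23 = 190292$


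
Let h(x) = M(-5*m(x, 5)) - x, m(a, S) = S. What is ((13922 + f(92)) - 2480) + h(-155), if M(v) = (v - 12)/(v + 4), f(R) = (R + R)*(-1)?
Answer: 239710/21 ≈ 11415.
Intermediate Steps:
f(R) = -2*R (f(R) = (2*R)*(-1) = -2*R)
M(v) = (-12 + v)/(4 + v)
h(x) = 37/21 - x (h(x) = (-12 - 5*5)/(4 - 5*5) - x = (-12 - 25)/(4 - 25) - x = -37/(-21) - x = -1/21*(-37) - x = 37/21 - x)
((13922 + f(92)) - 2480) + h(-155) = ((13922 - 2*92) - 2480) + (37/21 - 1*(-155)) = ((13922 - 184) - 2480) + (37/21 + 155) = (13738 - 2480) + 3292/21 = 11258 + 3292/21 = 239710/21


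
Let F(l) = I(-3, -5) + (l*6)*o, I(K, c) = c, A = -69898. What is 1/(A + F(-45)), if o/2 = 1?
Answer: -1/70443 ≈ -1.4196e-5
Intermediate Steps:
o = 2 (o = 2*1 = 2)
F(l) = -5 + 12*l (F(l) = -5 + (l*6)*2 = -5 + (6*l)*2 = -5 + 12*l)
1/(A + F(-45)) = 1/(-69898 + (-5 + 12*(-45))) = 1/(-69898 + (-5 - 540)) = 1/(-69898 - 545) = 1/(-70443) = -1/70443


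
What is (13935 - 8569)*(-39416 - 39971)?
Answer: -425990642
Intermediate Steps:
(13935 - 8569)*(-39416 - 39971) = 5366*(-79387) = -425990642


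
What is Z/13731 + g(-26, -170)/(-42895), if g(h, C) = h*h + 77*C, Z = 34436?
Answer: 71634298/25608315 ≈ 2.7973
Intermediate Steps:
g(h, C) = h² + 77*C
Z/13731 + g(-26, -170)/(-42895) = 34436/13731 + ((-26)² + 77*(-170))/(-42895) = 34436*(1/13731) + (676 - 13090)*(-1/42895) = 34436/13731 - 12414*(-1/42895) = 34436/13731 + 12414/42895 = 71634298/25608315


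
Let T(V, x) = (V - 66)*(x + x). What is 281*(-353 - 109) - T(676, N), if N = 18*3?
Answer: -195702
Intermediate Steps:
N = 54
T(V, x) = 2*x*(-66 + V) (T(V, x) = (-66 + V)*(2*x) = 2*x*(-66 + V))
281*(-353 - 109) - T(676, N) = 281*(-353 - 109) - 2*54*(-66 + 676) = 281*(-462) - 2*54*610 = -129822 - 1*65880 = -129822 - 65880 = -195702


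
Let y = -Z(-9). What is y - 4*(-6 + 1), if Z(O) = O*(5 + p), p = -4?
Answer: 29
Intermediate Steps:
Z(O) = O (Z(O) = O*(5 - 4) = O*1 = O)
y = 9 (y = -1*(-9) = 9)
y - 4*(-6 + 1) = 9 - 4*(-6 + 1) = 9 - 4*(-5) = 9 + 20 = 29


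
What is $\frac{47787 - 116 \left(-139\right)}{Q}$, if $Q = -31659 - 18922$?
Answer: $- \frac{63911}{50581} \approx -1.2635$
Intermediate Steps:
$Q = -50581$
$\frac{47787 - 116 \left(-139\right)}{Q} = \frac{47787 - 116 \left(-139\right)}{-50581} = \left(47787 - -16124\right) \left(- \frac{1}{50581}\right) = \left(47787 + 16124\right) \left(- \frac{1}{50581}\right) = 63911 \left(- \frac{1}{50581}\right) = - \frac{63911}{50581}$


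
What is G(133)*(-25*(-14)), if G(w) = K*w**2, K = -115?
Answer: -711982250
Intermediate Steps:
G(w) = -115*w**2
G(133)*(-25*(-14)) = (-115*133**2)*(-25*(-14)) = -115*17689*350 = -2034235*350 = -711982250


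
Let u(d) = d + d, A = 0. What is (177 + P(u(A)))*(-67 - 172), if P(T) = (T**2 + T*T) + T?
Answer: -42303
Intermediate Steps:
u(d) = 2*d
P(T) = T + 2*T**2 (P(T) = (T**2 + T**2) + T = 2*T**2 + T = T + 2*T**2)
(177 + P(u(A)))*(-67 - 172) = (177 + (2*0)*(1 + 2*(2*0)))*(-67 - 172) = (177 + 0*(1 + 2*0))*(-239) = (177 + 0*(1 + 0))*(-239) = (177 + 0*1)*(-239) = (177 + 0)*(-239) = 177*(-239) = -42303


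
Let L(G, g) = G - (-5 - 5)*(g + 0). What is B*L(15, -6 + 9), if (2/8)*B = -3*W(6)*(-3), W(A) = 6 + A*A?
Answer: 68040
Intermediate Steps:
W(A) = 6 + A²
L(G, g) = G + 10*g (L(G, g) = G - (-10)*g = G + 10*g)
B = 1512 (B = 4*(-3*(6 + 6²)*(-3)) = 4*(-3*(6 + 36)*(-3)) = 4*(-3*42*(-3)) = 4*(-126*(-3)) = 4*378 = 1512)
B*L(15, -6 + 9) = 1512*(15 + 10*(-6 + 9)) = 1512*(15 + 10*3) = 1512*(15 + 30) = 1512*45 = 68040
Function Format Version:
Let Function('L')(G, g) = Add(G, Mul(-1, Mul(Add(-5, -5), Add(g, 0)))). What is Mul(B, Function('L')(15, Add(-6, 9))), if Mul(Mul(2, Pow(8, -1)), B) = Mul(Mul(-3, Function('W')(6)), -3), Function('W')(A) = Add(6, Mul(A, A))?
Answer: 68040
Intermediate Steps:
Function('W')(A) = Add(6, Pow(A, 2))
Function('L')(G, g) = Add(G, Mul(10, g)) (Function('L')(G, g) = Add(G, Mul(-1, Mul(-10, g))) = Add(G, Mul(10, g)))
B = 1512 (B = Mul(4, Mul(Mul(-3, Add(6, Pow(6, 2))), -3)) = Mul(4, Mul(Mul(-3, Add(6, 36)), -3)) = Mul(4, Mul(Mul(-3, 42), -3)) = Mul(4, Mul(-126, -3)) = Mul(4, 378) = 1512)
Mul(B, Function('L')(15, Add(-6, 9))) = Mul(1512, Add(15, Mul(10, Add(-6, 9)))) = Mul(1512, Add(15, Mul(10, 3))) = Mul(1512, Add(15, 30)) = Mul(1512, 45) = 68040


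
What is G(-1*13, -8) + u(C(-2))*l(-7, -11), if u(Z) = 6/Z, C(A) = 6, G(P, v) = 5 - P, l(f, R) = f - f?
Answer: 18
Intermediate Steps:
l(f, R) = 0
G(-1*13, -8) + u(C(-2))*l(-7, -11) = (5 - (-1)*13) + (6/6)*0 = (5 - 1*(-13)) + (6*(1/6))*0 = (5 + 13) + 1*0 = 18 + 0 = 18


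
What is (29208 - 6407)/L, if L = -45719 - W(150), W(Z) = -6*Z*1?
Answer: -22801/44819 ≈ -0.50873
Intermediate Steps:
W(Z) = -6*Z
L = -44819 (L = -45719 - (-6)*150 = -45719 - 1*(-900) = -45719 + 900 = -44819)
(29208 - 6407)/L = (29208 - 6407)/(-44819) = 22801*(-1/44819) = -22801/44819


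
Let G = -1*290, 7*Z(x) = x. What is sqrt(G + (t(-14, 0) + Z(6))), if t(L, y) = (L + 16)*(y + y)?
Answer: 2*I*sqrt(3542)/7 ≈ 17.004*I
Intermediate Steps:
Z(x) = x/7
G = -290
t(L, y) = 2*y*(16 + L) (t(L, y) = (16 + L)*(2*y) = 2*y*(16 + L))
sqrt(G + (t(-14, 0) + Z(6))) = sqrt(-290 + (2*0*(16 - 14) + (1/7)*6)) = sqrt(-290 + (2*0*2 + 6/7)) = sqrt(-290 + (0 + 6/7)) = sqrt(-290 + 6/7) = sqrt(-2024/7) = 2*I*sqrt(3542)/7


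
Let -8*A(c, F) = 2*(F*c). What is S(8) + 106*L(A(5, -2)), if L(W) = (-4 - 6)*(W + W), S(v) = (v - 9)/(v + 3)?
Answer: -58301/11 ≈ -5300.1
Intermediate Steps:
A(c, F) = -F*c/4
S(v) = (-9 + v)/(3 + v)
L(W) = -20*W
S(8) + 106*L(A(5, -2)) = (-9 + 8)/(3 + 8) + 106*(-(-5)*(-2)*5) = -1/11 + 106*(-20*5/2) = (1/11)*(-1) + 106*(-50) = -1/11 - 5300 = -58301/11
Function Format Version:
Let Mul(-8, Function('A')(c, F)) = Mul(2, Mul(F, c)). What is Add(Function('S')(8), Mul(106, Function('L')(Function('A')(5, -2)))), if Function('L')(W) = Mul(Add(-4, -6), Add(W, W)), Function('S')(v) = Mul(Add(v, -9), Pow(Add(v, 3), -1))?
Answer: Rational(-58301, 11) ≈ -5300.1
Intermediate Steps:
Function('A')(c, F) = Mul(Rational(-1, 4), F, c) (Function('A')(c, F) = Mul(Rational(-1, 8), Mul(2, Mul(F, c))) = Mul(Rational(-1, 8), Mul(2, F, c)) = Mul(Rational(-1, 4), F, c))
Function('S')(v) = Mul(Pow(Add(3, v), -1), Add(-9, v)) (Function('S')(v) = Mul(Add(-9, v), Pow(Add(3, v), -1)) = Mul(Pow(Add(3, v), -1), Add(-9, v)))
Function('L')(W) = Mul(-20, W) (Function('L')(W) = Mul(-10, Mul(2, W)) = Mul(-20, W))
Add(Function('S')(8), Mul(106, Function('L')(Function('A')(5, -2)))) = Add(Mul(Pow(Add(3, 8), -1), Add(-9, 8)), Mul(106, Mul(-20, Mul(Rational(-1, 4), -2, 5)))) = Add(Mul(Pow(11, -1), -1), Mul(106, Mul(-20, Rational(5, 2)))) = Add(Mul(Rational(1, 11), -1), Mul(106, -50)) = Add(Rational(-1, 11), -5300) = Rational(-58301, 11)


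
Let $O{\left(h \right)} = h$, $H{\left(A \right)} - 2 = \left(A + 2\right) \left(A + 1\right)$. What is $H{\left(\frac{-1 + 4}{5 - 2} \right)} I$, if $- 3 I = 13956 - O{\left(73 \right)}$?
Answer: $- \frac{111064}{3} \approx -37021.0$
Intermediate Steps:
$H{\left(A \right)} = 2 + \left(1 + A\right) \left(2 + A\right)$ ($H{\left(A \right)} = 2 + \left(A + 2\right) \left(A + 1\right) = 2 + \left(2 + A\right) \left(1 + A\right) = 2 + \left(1 + A\right) \left(2 + A\right)$)
$I = - \frac{13883}{3}$ ($I = - \frac{13956 - 73}{3} = \left(- \frac{1}{3}\right) 13883 = - \frac{13883}{3} \approx -4627.7$)
$H{\left(\frac{-1 + 4}{5 - 2} \right)} I = \left(4 + \left(\frac{-1 + 4}{5 - 2}\right)^{2} + 3 \frac{-1 + 4}{5 - 2}\right) \left(- \frac{13883}{3}\right) = \left(4 + \left(\frac{3}{3}\right)^{2} + 3 \cdot \frac{3}{3}\right) \left(- \frac{13883}{3}\right) = \left(4 + \left(3 \cdot \frac{1}{3}\right)^{2} + 3 \cdot 3 \cdot \frac{1}{3}\right) \left(- \frac{13883}{3}\right) = \left(4 + 1^{2} + 3 \cdot 1\right) \left(- \frac{13883}{3}\right) = \left(4 + 1 + 3\right) \left(- \frac{13883}{3}\right) = 8 \left(- \frac{13883}{3}\right) = - \frac{111064}{3}$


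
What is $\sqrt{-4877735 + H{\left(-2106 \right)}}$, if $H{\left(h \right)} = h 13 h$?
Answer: $\sqrt{52780333} \approx 7265.0$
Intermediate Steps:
$H{\left(h \right)} = 13 h^{2}$ ($H{\left(h \right)} = 13 h h = 13 h^{2}$)
$\sqrt{-4877735 + H{\left(-2106 \right)}} = \sqrt{-4877735 + 13 \left(-2106\right)^{2}} = \sqrt{-4877735 + 13 \cdot 4435236} = \sqrt{-4877735 + 57658068} = \sqrt{52780333}$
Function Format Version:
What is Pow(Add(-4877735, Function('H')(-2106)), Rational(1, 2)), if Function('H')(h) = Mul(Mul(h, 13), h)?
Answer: Pow(52780333, Rational(1, 2)) ≈ 7265.0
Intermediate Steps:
Function('H')(h) = Mul(13, Pow(h, 2)) (Function('H')(h) = Mul(Mul(13, h), h) = Mul(13, Pow(h, 2)))
Pow(Add(-4877735, Function('H')(-2106)), Rational(1, 2)) = Pow(Add(-4877735, Mul(13, Pow(-2106, 2))), Rational(1, 2)) = Pow(Add(-4877735, Mul(13, 4435236)), Rational(1, 2)) = Pow(Add(-4877735, 57658068), Rational(1, 2)) = Pow(52780333, Rational(1, 2))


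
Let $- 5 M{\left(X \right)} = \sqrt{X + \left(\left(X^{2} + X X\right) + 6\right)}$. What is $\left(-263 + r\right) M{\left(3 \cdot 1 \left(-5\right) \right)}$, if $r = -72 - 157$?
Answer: $\frac{10332}{5} \approx 2066.4$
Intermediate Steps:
$r = -229$ ($r = -72 - 157 = -229$)
$M{\left(X \right)} = - \frac{\sqrt{6 + X + 2 X^{2}}}{5}$ ($M{\left(X \right)} = - \frac{\sqrt{X + \left(\left(X^{2} + X X\right) + 6\right)}}{5} = - \frac{\sqrt{X + \left(\left(X^{2} + X^{2}\right) + 6\right)}}{5} = - \frac{\sqrt{X + \left(2 X^{2} + 6\right)}}{5} = - \frac{\sqrt{X + \left(6 + 2 X^{2}\right)}}{5} = - \frac{\sqrt{6 + X + 2 X^{2}}}{5}$)
$\left(-263 + r\right) M{\left(3 \cdot 1 \left(-5\right) \right)} = \left(-263 - 229\right) \left(- \frac{\sqrt{6 + 3 \cdot 1 \left(-5\right) + 2 \left(3 \cdot 1 \left(-5\right)\right)^{2}}}{5}\right) = - 492 \left(- \frac{\sqrt{6 + 3 \left(-5\right) + 2 \left(3 \left(-5\right)\right)^{2}}}{5}\right) = - 492 \left(- \frac{\sqrt{6 - 15 + 2 \left(-15\right)^{2}}}{5}\right) = - 492 \left(- \frac{\sqrt{6 - 15 + 2 \cdot 225}}{5}\right) = - 492 \left(- \frac{\sqrt{6 - 15 + 450}}{5}\right) = - 492 \left(- \frac{\sqrt{441}}{5}\right) = - 492 \left(\left(- \frac{1}{5}\right) 21\right) = \left(-492\right) \left(- \frac{21}{5}\right) = \frac{10332}{5}$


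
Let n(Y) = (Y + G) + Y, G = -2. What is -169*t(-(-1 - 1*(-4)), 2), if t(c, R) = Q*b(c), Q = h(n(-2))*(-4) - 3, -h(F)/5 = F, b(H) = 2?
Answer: 41574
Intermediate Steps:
n(Y) = -2 + 2*Y (n(Y) = (Y - 2) + Y = (-2 + Y) + Y = -2 + 2*Y)
h(F) = -5*F
Q = -123 (Q = -5*(-2 + 2*(-2))*(-4) - 3 = -5*(-2 - 4)*(-4) - 3 = -5*(-6)*(-4) - 3 = 30*(-4) - 3 = -120 - 3 = -123)
t(c, R) = -246 (t(c, R) = -123*2 = -246)
-169*t(-(-1 - 1*(-4)), 2) = -169*(-246) = 41574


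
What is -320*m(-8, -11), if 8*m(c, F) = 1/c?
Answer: 5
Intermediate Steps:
m(c, F) = 1/(8*c)
-320*m(-8, -11) = -40/(-8) = -40*(-1)/8 = -320*(-1/64) = 5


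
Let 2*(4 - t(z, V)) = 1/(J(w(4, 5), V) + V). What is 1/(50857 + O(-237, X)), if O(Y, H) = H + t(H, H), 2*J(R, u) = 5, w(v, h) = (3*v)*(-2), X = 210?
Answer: 425/21705174 ≈ 1.9581e-5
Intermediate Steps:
w(v, h) = -6*v
J(R, u) = 5/2 (J(R, u) = (½)*5 = 5/2)
t(z, V) = 4 - 1/(2*(5/2 + V))
O(Y, H) = H + (19 + 8*H)/(5 + 2*H)
1/(50857 + O(-237, X)) = 1/(50857 + (19 + 2*210² + 13*210)/(5 + 2*210)) = 1/(50857 + (19 + 2*44100 + 2730)/(5 + 420)) = 1/(50857 + (19 + 88200 + 2730)/425) = 1/(50857 + (1/425)*90949) = 1/(50857 + 90949/425) = 1/(21705174/425) = 425/21705174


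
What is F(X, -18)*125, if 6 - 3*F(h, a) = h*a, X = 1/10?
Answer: 325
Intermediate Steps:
X = ⅒ (X = 1*(⅒) = ⅒ ≈ 0.10000)
F(h, a) = 2 - a*h/3 (F(h, a) = 2 - h*a/3 = 2 - a*h/3)
F(X, -18)*125 = (2 - ⅓*(-18)*⅒)*125 = (2 + ⅗)*125 = (13/5)*125 = 325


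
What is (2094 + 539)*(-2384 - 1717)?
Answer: -10797933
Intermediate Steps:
(2094 + 539)*(-2384 - 1717) = 2633*(-4101) = -10797933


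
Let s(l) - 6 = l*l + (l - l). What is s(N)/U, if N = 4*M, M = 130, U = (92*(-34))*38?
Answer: -135203/59432 ≈ -2.2749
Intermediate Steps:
U = -118864 (U = -3128*38 = -118864)
N = 520 (N = 4*130 = 520)
s(l) = 6 + l² (s(l) = 6 + (l*l + (l - l)) = 6 + (l² + 0) = 6 + l²)
s(N)/U = (6 + 520²)/(-118864) = (6 + 270400)*(-1/118864) = 270406*(-1/118864) = -135203/59432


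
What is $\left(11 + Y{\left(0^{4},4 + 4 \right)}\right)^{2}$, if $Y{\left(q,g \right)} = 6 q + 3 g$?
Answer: $1225$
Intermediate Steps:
$Y{\left(q,g \right)} = 3 g + 6 q$
$\left(11 + Y{\left(0^{4},4 + 4 \right)}\right)^{2} = \left(11 + \left(3 \left(4 + 4\right) + 6 \cdot 0^{4}\right)\right)^{2} = \left(11 + \left(3 \cdot 8 + 6 \cdot 0\right)\right)^{2} = \left(11 + \left(24 + 0\right)\right)^{2} = \left(11 + 24\right)^{2} = 35^{2} = 1225$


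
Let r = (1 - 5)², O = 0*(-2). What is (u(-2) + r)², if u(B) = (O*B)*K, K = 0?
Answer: 256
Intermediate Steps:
O = 0
u(B) = 0 (u(B) = (0*B)*0 = 0*0 = 0)
r = 16 (r = (-4)² = 16)
(u(-2) + r)² = (0 + 16)² = 16² = 256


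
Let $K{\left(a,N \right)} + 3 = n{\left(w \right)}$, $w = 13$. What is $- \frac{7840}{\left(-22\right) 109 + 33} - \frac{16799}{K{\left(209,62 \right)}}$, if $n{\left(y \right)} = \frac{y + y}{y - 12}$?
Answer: $- \frac{7909863}{10879} \approx -727.08$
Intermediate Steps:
$n{\left(y \right)} = \frac{2 y}{-12 + y}$
$K{\left(a,N \right)} = 23$ ($K{\left(a,N \right)} = -3 + 2 \cdot 13 \frac{1}{-12 + 13} = -3 + 2 \cdot 13 \cdot 1^{-1} = -3 + 2 \cdot 13 \cdot 1 = -3 + 26 = 23$)
$- \frac{7840}{\left(-22\right) 109 + 33} - \frac{16799}{K{\left(209,62 \right)}} = - \frac{7840}{\left(-22\right) 109 + 33} - \frac{16799}{23} = - \frac{7840}{-2398 + 33} - \frac{16799}{23} = - \frac{7840}{-2365} - \frac{16799}{23} = \left(-7840\right) \left(- \frac{1}{2365}\right) - \frac{16799}{23} = \frac{1568}{473} - \frac{16799}{23} = - \frac{7909863}{10879}$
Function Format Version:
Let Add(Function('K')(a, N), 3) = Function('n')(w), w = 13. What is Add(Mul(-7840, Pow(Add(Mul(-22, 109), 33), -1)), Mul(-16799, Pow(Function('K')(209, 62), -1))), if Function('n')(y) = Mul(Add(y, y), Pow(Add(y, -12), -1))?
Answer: Rational(-7909863, 10879) ≈ -727.08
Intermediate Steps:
Function('n')(y) = Mul(2, y, Pow(Add(-12, y), -1)) (Function('n')(y) = Mul(Mul(2, y), Pow(Add(-12, y), -1)) = Mul(2, y, Pow(Add(-12, y), -1)))
Function('K')(a, N) = 23 (Function('K')(a, N) = Add(-3, Mul(2, 13, Pow(Add(-12, 13), -1))) = Add(-3, Mul(2, 13, Pow(1, -1))) = Add(-3, Mul(2, 13, 1)) = Add(-3, 26) = 23)
Add(Mul(-7840, Pow(Add(Mul(-22, 109), 33), -1)), Mul(-16799, Pow(Function('K')(209, 62), -1))) = Add(Mul(-7840, Pow(Add(Mul(-22, 109), 33), -1)), Mul(-16799, Pow(23, -1))) = Add(Mul(-7840, Pow(Add(-2398, 33), -1)), Mul(-16799, Rational(1, 23))) = Add(Mul(-7840, Pow(-2365, -1)), Rational(-16799, 23)) = Add(Mul(-7840, Rational(-1, 2365)), Rational(-16799, 23)) = Add(Rational(1568, 473), Rational(-16799, 23)) = Rational(-7909863, 10879)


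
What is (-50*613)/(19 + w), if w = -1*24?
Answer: 6130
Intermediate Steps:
w = -24
(-50*613)/(19 + w) = (-50*613)/(19 - 24) = -30650/(-5) = -30650*(-⅕) = 6130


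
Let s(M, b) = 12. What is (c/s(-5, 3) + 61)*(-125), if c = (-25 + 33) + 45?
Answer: -98125/12 ≈ -8177.1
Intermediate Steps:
c = 53 (c = 8 + 45 = 53)
(c/s(-5, 3) + 61)*(-125) = (53/12 + 61)*(-125) = (785/12)*(-125) = -98125/12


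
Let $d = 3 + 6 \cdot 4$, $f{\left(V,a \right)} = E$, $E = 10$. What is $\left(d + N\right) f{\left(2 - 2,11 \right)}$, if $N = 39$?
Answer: $660$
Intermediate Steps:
$f{\left(V,a \right)} = 10$
$d = 27$ ($d = 3 + 24 = 27$)
$\left(d + N\right) f{\left(2 - 2,11 \right)} = \left(27 + 39\right) 10 = 66 \cdot 10 = 660$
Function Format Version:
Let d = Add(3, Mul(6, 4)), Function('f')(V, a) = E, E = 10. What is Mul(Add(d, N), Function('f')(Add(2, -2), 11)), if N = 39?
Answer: 660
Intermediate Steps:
Function('f')(V, a) = 10
d = 27 (d = Add(3, 24) = 27)
Mul(Add(d, N), Function('f')(Add(2, -2), 11)) = Mul(Add(27, 39), 10) = Mul(66, 10) = 660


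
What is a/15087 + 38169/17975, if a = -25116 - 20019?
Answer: -78481974/90396275 ≈ -0.86820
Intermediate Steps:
a = -45135
a/15087 + 38169/17975 = -45135/15087 + 38169/17975 = -45135*1/15087 + 38169*(1/17975) = -15045/5029 + 38169/17975 = -78481974/90396275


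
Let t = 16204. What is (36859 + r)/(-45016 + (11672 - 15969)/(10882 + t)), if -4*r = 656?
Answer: -993920770/1219307673 ≈ -0.81515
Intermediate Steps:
r = -164 (r = -¼*656 = -164)
(36859 + r)/(-45016 + (11672 - 15969)/(10882 + t)) = (36859 - 164)/(-45016 + (11672 - 15969)/(10882 + 16204)) = 36695/(-45016 - 4297/27086) = 36695/(-1219307673/27086) = 36695*(-27086/1219307673) = -993920770/1219307673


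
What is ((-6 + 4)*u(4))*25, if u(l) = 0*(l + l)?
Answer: 0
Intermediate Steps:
u(l) = 0 (u(l) = 0*(2*l) = 0)
((-6 + 4)*u(4))*25 = ((-6 + 4)*0)*25 = -2*0*25 = 0*25 = 0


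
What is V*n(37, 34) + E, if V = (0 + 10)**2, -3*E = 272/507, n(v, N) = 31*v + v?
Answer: 180086128/1521 ≈ 1.1840e+5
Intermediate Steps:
n(v, N) = 32*v
E = -272/1521 (E = -272/(3*507) = -1/3*272/507 = -272/1521 ≈ -0.17883)
V = 100 (V = 10**2 = 100)
V*n(37, 34) + E = 100*(32*37) - 272/1521 = 100*1184 - 272/1521 = 118400 - 272/1521 = 180086128/1521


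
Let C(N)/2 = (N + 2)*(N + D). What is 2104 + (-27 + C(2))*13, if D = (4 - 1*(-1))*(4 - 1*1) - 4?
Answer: 3105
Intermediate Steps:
D = 11 (D = (4 + 1)*(4 - 1) - 4 = 5*3 - 4 = 15 - 4 = 11)
C(N) = 2*(2 + N)*(11 + N) (C(N) = 2*((N + 2)*(N + 11)) = 2*((2 + N)*(11 + N)) = 2*(2 + N)*(11 + N))
2104 + (-27 + C(2))*13 = 2104 + (-27 + (44 + 2*2**2 + 26*2))*13 = 2104 + (-27 + (44 + 2*4 + 52))*13 = 2104 + (-27 + (44 + 8 + 52))*13 = 2104 + (-27 + 104)*13 = 2104 + 77*13 = 2104 + 1001 = 3105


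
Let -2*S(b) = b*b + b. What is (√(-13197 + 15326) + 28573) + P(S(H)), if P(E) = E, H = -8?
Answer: 28545 + √2129 ≈ 28591.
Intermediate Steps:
S(b) = -b/2 - b²/2 (S(b) = -(b*b + b)/2 = -(b² + b)/2 = -(b + b²)/2 = -b/2 - b²/2)
(√(-13197 + 15326) + 28573) + P(S(H)) = (√(-13197 + 15326) + 28573) - ½*(-8)*(1 - 8) = (√2129 + 28573) - ½*(-8)*(-7) = (28573 + √2129) - 28 = 28545 + √2129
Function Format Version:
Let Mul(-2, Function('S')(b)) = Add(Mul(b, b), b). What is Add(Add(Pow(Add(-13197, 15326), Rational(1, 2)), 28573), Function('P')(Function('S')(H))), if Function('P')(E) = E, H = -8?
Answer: Add(28545, Pow(2129, Rational(1, 2))) ≈ 28591.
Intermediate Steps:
Function('S')(b) = Add(Mul(Rational(-1, 2), b), Mul(Rational(-1, 2), Pow(b, 2))) (Function('S')(b) = Mul(Rational(-1, 2), Add(Mul(b, b), b)) = Mul(Rational(-1, 2), Add(Pow(b, 2), b)) = Mul(Rational(-1, 2), Add(b, Pow(b, 2))) = Add(Mul(Rational(-1, 2), b), Mul(Rational(-1, 2), Pow(b, 2))))
Add(Add(Pow(Add(-13197, 15326), Rational(1, 2)), 28573), Function('P')(Function('S')(H))) = Add(Add(Pow(Add(-13197, 15326), Rational(1, 2)), 28573), Mul(Rational(-1, 2), -8, Add(1, -8))) = Add(Add(Pow(2129, Rational(1, 2)), 28573), Mul(Rational(-1, 2), -8, -7)) = Add(Add(28573, Pow(2129, Rational(1, 2))), -28) = Add(28545, Pow(2129, Rational(1, 2)))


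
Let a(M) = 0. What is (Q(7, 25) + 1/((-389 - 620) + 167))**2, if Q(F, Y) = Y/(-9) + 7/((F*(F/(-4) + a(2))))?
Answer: 31586175625/2813878116 ≈ 11.225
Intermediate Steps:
Q(F, Y) = -28/F**2 - Y/9 (Q(F, Y) = Y/(-9) + 7/((F*(F/(-4) + 0))) = Y*(-1/9) + 7/((F*(F*(-1/4) + 0))) = -Y/9 + 7/((F*(-F/4 + 0))) = -Y/9 + 7/((F*(-F/4))) = -Y/9 + 7/((-F**2/4)) = -Y/9 + 7*(-4/F**2) = -Y/9 - 28/F**2 = -28/F**2 - Y/9)
(Q(7, 25) + 1/((-389 - 620) + 167))**2 = ((-28/7**2 - 1/9*25) + 1/((-389 - 620) + 167))**2 = ((-28*1/49 - 25/9) + 1/(-1009 + 167))**2 = ((-4/7 - 25/9) + 1/(-842))**2 = (-211/63 - 1/842)**2 = (-177725/53046)**2 = 31586175625/2813878116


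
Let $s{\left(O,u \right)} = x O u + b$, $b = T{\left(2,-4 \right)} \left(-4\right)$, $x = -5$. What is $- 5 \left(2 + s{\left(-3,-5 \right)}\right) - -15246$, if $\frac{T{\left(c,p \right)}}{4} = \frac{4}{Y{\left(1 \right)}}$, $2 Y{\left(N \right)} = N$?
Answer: $16251$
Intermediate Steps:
$Y{\left(N \right)} = \frac{N}{2}$
$T{\left(c,p \right)} = 32$ ($T{\left(c,p \right)} = 4 \frac{4}{\frac{1}{2} \cdot 1} = 4 \cdot 4 \frac{1}{\frac{1}{2}} = 4 \cdot 4 \cdot 2 = 4 \cdot 8 = 32$)
$b = -128$ ($b = 32 \left(-4\right) = -128$)
$s{\left(O,u \right)} = -128 - 5 O u$ ($s{\left(O,u \right)} = - 5 O u - 128 = -128 - 5 O u$)
$- 5 \left(2 + s{\left(-3,-5 \right)}\right) - -15246 = - 5 \left(2 - \left(128 - -75\right)\right) - -15246 = - 5 \left(2 - 203\right) + 15246 = \left(-5\right) \left(-201\right) + 15246 = 1005 + 15246 = 16251$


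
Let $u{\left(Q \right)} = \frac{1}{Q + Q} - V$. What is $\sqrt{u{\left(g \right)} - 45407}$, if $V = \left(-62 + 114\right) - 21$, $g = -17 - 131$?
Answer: $\frac{i \sqrt{995274026}}{148} \approx 213.16 i$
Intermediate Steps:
$g = -148$ ($g = -17 - 131 = -148$)
$V = 31$ ($V = 52 - 21 = 31$)
$u{\left(Q \right)} = -31 + \frac{1}{2 Q}$ ($u{\left(Q \right)} = \frac{1}{Q + Q} - 31 = \frac{1}{2 Q} - 31 = -31 + \frac{1}{2 Q}$)
$\sqrt{u{\left(g \right)} - 45407} = \sqrt{\left(-31 + \frac{1}{2 \left(-148\right)}\right) - 45407} = \sqrt{\left(-31 + \frac{1}{2} \left(- \frac{1}{148}\right)\right) - 45407} = \sqrt{\left(-31 - \frac{1}{296}\right) - 45407} = \sqrt{- \frac{9177}{296} - 45407} = \sqrt{- \frac{13449649}{296}} = \frac{i \sqrt{995274026}}{148}$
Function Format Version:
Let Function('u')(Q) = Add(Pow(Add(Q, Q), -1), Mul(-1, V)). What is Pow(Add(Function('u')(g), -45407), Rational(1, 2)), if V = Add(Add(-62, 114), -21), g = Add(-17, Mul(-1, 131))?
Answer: Mul(Rational(1, 148), I, Pow(995274026, Rational(1, 2))) ≈ Mul(213.16, I)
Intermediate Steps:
g = -148 (g = Add(-17, -131) = -148)
V = 31 (V = Add(52, -21) = 31)
Function('u')(Q) = Add(-31, Mul(Rational(1, 2), Pow(Q, -1))) (Function('u')(Q) = Add(Pow(Add(Q, Q), -1), Mul(-1, 31)) = Add(Pow(Mul(2, Q), -1), -31) = Add(Mul(Rational(1, 2), Pow(Q, -1)), -31) = Add(-31, Mul(Rational(1, 2), Pow(Q, -1))))
Pow(Add(Function('u')(g), -45407), Rational(1, 2)) = Pow(Add(Add(-31, Mul(Rational(1, 2), Pow(-148, -1))), -45407), Rational(1, 2)) = Pow(Add(Add(-31, Mul(Rational(1, 2), Rational(-1, 148))), -45407), Rational(1, 2)) = Pow(Add(Add(-31, Rational(-1, 296)), -45407), Rational(1, 2)) = Pow(Add(Rational(-9177, 296), -45407), Rational(1, 2)) = Pow(Rational(-13449649, 296), Rational(1, 2)) = Mul(Rational(1, 148), I, Pow(995274026, Rational(1, 2)))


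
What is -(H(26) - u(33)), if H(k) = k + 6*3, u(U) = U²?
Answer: 1045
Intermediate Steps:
H(k) = 18 + k (H(k) = k + 18 = 18 + k)
-(H(26) - u(33)) = -((18 + 26) - 1*33²) = -(44 - 1*1089) = -(44 - 1089) = -1*(-1045) = 1045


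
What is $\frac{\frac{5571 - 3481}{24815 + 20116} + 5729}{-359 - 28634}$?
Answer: $- \frac{257411789}{1302684483} \approx -0.1976$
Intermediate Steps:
$\frac{\frac{5571 - 3481}{24815 + 20116} + 5729}{-359 - 28634} = \frac{\frac{2090}{44931} + 5729}{-28993} = \left(2090 \cdot \frac{1}{44931} + 5729\right) \left(- \frac{1}{28993}\right) = \left(\frac{2090}{44931} + 5729\right) \left(- \frac{1}{28993}\right) = \frac{257411789}{44931} \left(- \frac{1}{28993}\right) = - \frac{257411789}{1302684483}$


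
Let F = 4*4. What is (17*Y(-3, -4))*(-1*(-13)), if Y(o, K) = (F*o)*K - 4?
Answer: 41548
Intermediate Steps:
F = 16
Y(o, K) = -4 + 16*K*o (Y(o, K) = (16*o)*K - 4 = 16*K*o - 4 = -4 + 16*K*o)
(17*Y(-3, -4))*(-1*(-13)) = (17*(-4 + 16*(-4)*(-3)))*(-1*(-13)) = (17*(-4 + 192))*13 = (17*188)*13 = 3196*13 = 41548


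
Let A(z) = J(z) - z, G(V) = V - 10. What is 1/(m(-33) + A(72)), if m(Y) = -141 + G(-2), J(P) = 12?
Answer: -1/213 ≈ -0.0046948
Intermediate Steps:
G(V) = -10 + V
A(z) = 12 - z
m(Y) = -153 (m(Y) = -141 + (-10 - 2) = -141 - 12 = -153)
1/(m(-33) + A(72)) = 1/(-153 + (12 - 1*72)) = 1/(-153 + (12 - 72)) = 1/(-153 - 60) = 1/(-213) = -1/213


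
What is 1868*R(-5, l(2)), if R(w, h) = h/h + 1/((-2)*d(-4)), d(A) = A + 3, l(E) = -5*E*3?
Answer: 2802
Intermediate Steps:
l(E) = -15*E
d(A) = 3 + A
R(w, h) = 3/2 (R(w, h) = h/h + 1/((-2)*(3 - 4)) = 1 - ½/(-1) = 1 - ½*(-1) = 1 + ½ = 3/2)
1868*R(-5, l(2)) = 1868*(3/2) = 2802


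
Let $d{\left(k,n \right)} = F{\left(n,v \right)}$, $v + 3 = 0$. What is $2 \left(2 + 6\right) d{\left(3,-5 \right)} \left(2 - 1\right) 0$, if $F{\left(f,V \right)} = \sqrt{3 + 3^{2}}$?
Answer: $0$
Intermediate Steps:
$v = -3$ ($v = -3 + 0 = -3$)
$F{\left(f,V \right)} = 2 \sqrt{3}$ ($F{\left(f,V \right)} = \sqrt{3 + 9} = \sqrt{12} = 2 \sqrt{3}$)
$d{\left(k,n \right)} = 2 \sqrt{3}$
$2 \left(2 + 6\right) d{\left(3,-5 \right)} \left(2 - 1\right) 0 = 2 \left(2 + 6\right) 2 \sqrt{3} \left(2 - 1\right) 0 = 2 \cdot 8 \cdot 2 \sqrt{3} \cdot 1 \cdot 0 = 16 \cdot 2 \sqrt{3} \cdot 0 = 32 \sqrt{3} \cdot 0 = 0$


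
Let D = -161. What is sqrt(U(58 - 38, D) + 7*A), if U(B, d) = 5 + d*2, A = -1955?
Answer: I*sqrt(14002) ≈ 118.33*I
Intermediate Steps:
U(B, d) = 5 + 2*d
sqrt(U(58 - 38, D) + 7*A) = sqrt((5 + 2*(-161)) + 7*(-1955)) = sqrt((5 - 322) - 13685) = sqrt(-317 - 13685) = sqrt(-14002) = I*sqrt(14002)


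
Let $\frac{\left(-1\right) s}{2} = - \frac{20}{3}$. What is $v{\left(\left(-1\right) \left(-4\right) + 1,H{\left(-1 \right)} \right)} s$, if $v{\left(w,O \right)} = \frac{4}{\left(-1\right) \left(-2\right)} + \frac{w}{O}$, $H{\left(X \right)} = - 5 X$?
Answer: $40$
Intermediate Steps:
$v{\left(w,O \right)} = 2 + \frac{w}{O}$ ($v{\left(w,O \right)} = \frac{4}{2} + \frac{w}{O} = 4 \cdot \frac{1}{2} + \frac{w}{O} = 2 + \frac{w}{O}$)
$s = \frac{40}{3}$ ($s = - 2 \left(- \frac{20}{3}\right) = - 2 \left(\left(-20\right) \frac{1}{3}\right) = \left(-2\right) \left(- \frac{20}{3}\right) = \frac{40}{3} \approx 13.333$)
$v{\left(\left(-1\right) \left(-4\right) + 1,H{\left(-1 \right)} \right)} s = \left(2 + \frac{\left(-1\right) \left(-4\right) + 1}{\left(-5\right) \left(-1\right)}\right) \frac{40}{3} = \left(2 + \frac{4 + 1}{5}\right) \frac{40}{3} = \left(2 + 5 \cdot \frac{1}{5}\right) \frac{40}{3} = \left(2 + 1\right) \frac{40}{3} = 3 \cdot \frac{40}{3} = 40$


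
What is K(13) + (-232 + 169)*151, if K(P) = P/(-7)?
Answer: -66604/7 ≈ -9514.9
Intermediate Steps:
K(P) = -P/7 (K(P) = P*(-1/7) = -P/7)
K(13) + (-232 + 169)*151 = -1/7*13 + (-232 + 169)*151 = -13/7 - 63*151 = -13/7 - 9513 = -66604/7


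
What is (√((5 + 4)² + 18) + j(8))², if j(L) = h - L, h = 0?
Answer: 163 - 48*√11 ≈ 3.8020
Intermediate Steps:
j(L) = -L (j(L) = 0 - L = -L)
(√((5 + 4)² + 18) + j(8))² = (√((5 + 4)² + 18) - 1*8)² = (√(9² + 18) - 8)² = (√(81 + 18) - 8)² = (√99 - 8)² = (3*√11 - 8)² = (-8 + 3*√11)²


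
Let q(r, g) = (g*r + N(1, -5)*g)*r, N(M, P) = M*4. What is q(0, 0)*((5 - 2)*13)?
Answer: 0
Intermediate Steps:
N(M, P) = 4*M
q(r, g) = r*(4*g + g*r) (q(r, g) = (g*r + (4*1)*g)*r = (g*r + 4*g)*r = (4*g + g*r)*r = r*(4*g + g*r))
q(0, 0)*((5 - 2)*13) = (0*0*(4 + 0))*((5 - 2)*13) = (0*0*4)*(3*13) = 0*39 = 0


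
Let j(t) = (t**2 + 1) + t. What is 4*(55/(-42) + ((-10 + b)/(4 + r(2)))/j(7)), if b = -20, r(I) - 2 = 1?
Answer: -2210/399 ≈ -5.5388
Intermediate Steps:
r(I) = 3 (r(I) = 2 + 1 = 3)
j(t) = 1 + t + t**2 (j(t) = (1 + t**2) + t = 1 + t + t**2)
4*(55/(-42) + ((-10 + b)/(4 + r(2)))/j(7)) = 4*(55/(-42) + ((-10 - 20)/(4 + 3))/(1 + 7 + 7**2)) = 4*(55*(-1/42) + (-30/7)/(1 + 7 + 49)) = 4*(-55/42 - 30*1/7/57) = 4*(-55/42 - 30/7*1/57) = 4*(-55/42 - 10/133) = 4*(-1105/798) = -2210/399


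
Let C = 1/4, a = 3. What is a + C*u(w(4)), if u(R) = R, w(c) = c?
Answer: 4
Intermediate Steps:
C = ¼ ≈ 0.25000
a + C*u(w(4)) = 3 + (¼)*4 = 3 + 1 = 4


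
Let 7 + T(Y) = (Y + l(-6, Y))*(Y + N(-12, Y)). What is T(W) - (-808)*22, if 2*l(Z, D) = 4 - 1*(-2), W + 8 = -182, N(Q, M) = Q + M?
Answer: 91073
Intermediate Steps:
N(Q, M) = M + Q
W = -190 (W = -8 - 182 = -190)
l(Z, D) = 3 (l(Z, D) = (4 - 1*(-2))/2 = (4 + 2)/2 = (½)*6 = 3)
T(Y) = -7 + (-12 + 2*Y)*(3 + Y) (T(Y) = -7 + (Y + 3)*(Y + (Y - 12)) = -7 + (3 + Y)*(Y + (-12 + Y)) = -7 + (3 + Y)*(-12 + 2*Y) = -7 + (-12 + 2*Y)*(3 + Y))
T(W) - (-808)*22 = (-43 - 6*(-190) + 2*(-190)²) - (-808)*22 = (-43 + 1140 + 2*36100) - 1*(-17776) = (-43 + 1140 + 72200) + 17776 = 73297 + 17776 = 91073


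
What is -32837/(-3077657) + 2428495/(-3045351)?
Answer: -7374074445428/9372545822607 ≈ -0.78677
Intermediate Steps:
-32837/(-3077657) + 2428495/(-3045351) = -32837*(-1/3077657) + 2428495*(-1/3045351) = 32837/3077657 - 2428495/3045351 = -7374074445428/9372545822607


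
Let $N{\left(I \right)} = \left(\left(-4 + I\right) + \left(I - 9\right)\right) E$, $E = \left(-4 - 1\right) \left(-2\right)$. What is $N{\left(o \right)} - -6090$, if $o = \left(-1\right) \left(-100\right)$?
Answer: $7960$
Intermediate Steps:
$o = 100$
$E = 10$ ($E = \left(-5\right) \left(-2\right) = 10$)
$N{\left(I \right)} = -130 + 20 I$ ($N{\left(I \right)} = \left(\left(-4 + I\right) + \left(I - 9\right)\right) 10 = \left(\left(-4 + I\right) + \left(-9 + I\right)\right) 10 = \left(-13 + 2 I\right) 10 = -130 + 20 I$)
$N{\left(o \right)} - -6090 = \left(-130 + 20 \cdot 100\right) - -6090 = \left(-130 + 2000\right) + 6090 = 1870 + 6090 = 7960$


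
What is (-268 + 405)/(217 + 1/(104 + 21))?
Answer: 125/198 ≈ 0.63131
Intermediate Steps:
(-268 + 405)/(217 + 1/(104 + 21)) = 137/(217 + 1/125) = 137/(27126/125) = 137*(125/27126) = 125/198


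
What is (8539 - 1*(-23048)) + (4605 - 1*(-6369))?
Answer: 42561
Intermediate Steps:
(8539 - 1*(-23048)) + (4605 - 1*(-6369)) = (8539 + 23048) + (4605 + 6369) = 31587 + 10974 = 42561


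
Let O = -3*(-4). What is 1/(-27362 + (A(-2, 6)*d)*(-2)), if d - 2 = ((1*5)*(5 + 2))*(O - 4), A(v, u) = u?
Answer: -1/30746 ≈ -3.2525e-5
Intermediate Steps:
O = 12
d = 282 (d = 2 + ((1*5)*(5 + 2))*(12 - 4) = 2 + (5*7)*8 = 2 + 35*8 = 2 + 280 = 282)
1/(-27362 + (A(-2, 6)*d)*(-2)) = 1/(-27362 + (6*282)*(-2)) = 1/(-27362 + 1692*(-2)) = 1/(-27362 - 3384) = 1/(-30746) = -1/30746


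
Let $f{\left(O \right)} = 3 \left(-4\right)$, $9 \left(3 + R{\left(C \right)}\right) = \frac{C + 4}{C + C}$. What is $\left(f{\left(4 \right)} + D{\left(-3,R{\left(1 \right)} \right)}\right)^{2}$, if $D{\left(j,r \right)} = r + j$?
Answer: $\frac{101761}{324} \approx 314.08$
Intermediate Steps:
$R{\left(C \right)} = -3 + \frac{4 + C}{18 C}$ ($R{\left(C \right)} = -3 + \frac{\left(C + 4\right) \frac{1}{C + C}}{9} = -3 + \frac{\left(4 + C\right) \frac{1}{2 C}}{9} = -3 + \frac{\frac{1}{2} \frac{1}{C} \left(4 + C\right)}{9} = -3 + \frac{4 + C}{18 C}$)
$D{\left(j,r \right)} = j + r$
$f{\left(O \right)} = -12$
$\left(f{\left(4 \right)} + D{\left(-3,R{\left(1 \right)} \right)}\right)^{2} = \left(-12 - \left(3 - \frac{4 - 53}{18 \cdot 1}\right)\right)^{2} = \left(-12 - \left(3 - \frac{4 - 53}{18}\right)\right)^{2} = \left(-12 - \left(3 - - \frac{49}{18}\right)\right)^{2} = \left(-12 - \frac{103}{18}\right)^{2} = \left(- \frac{319}{18}\right)^{2} = \frac{101761}{324}$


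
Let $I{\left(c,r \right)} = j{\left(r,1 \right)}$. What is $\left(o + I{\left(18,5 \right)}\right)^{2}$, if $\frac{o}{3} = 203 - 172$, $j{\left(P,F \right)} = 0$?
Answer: $8649$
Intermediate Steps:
$o = 93$ ($o = 3 \left(203 - 172\right) = 3 \cdot 31 = 93$)
$I{\left(c,r \right)} = 0$
$\left(o + I{\left(18,5 \right)}\right)^{2} = \left(93 + 0\right)^{2} = 93^{2} = 8649$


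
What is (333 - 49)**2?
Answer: 80656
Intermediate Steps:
(333 - 49)**2 = 284**2 = 80656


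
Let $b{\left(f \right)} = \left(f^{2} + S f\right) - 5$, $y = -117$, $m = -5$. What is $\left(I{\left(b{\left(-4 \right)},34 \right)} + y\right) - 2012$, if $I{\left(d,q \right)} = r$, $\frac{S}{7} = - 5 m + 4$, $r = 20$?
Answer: $-2109$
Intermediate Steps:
$S = 203$ ($S = 7 \left(\left(-5\right) \left(-5\right) + 4\right) = 7 \left(25 + 4\right) = 7 \cdot 29 = 203$)
$b{\left(f \right)} = -5 + f^{2} + 203 f$ ($b{\left(f \right)} = \left(f^{2} + 203 f\right) - 5 = -5 + f^{2} + 203 f$)
$I{\left(d,q \right)} = 20$
$\left(I{\left(b{\left(-4 \right)},34 \right)} + y\right) - 2012 = \left(20 - 117\right) - 2012 = -97 - 2012 = -2109$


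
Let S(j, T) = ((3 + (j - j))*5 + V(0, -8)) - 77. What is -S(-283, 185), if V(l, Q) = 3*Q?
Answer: 86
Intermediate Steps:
S(j, T) = -86 (S(j, T) = ((3 + (j - j))*5 + 3*(-8)) - 77 = ((3 + 0)*5 - 24) - 77 = (3*5 - 24) - 77 = (15 - 24) - 77 = -9 - 77 = -86)
-S(-283, 185) = -1*(-86) = 86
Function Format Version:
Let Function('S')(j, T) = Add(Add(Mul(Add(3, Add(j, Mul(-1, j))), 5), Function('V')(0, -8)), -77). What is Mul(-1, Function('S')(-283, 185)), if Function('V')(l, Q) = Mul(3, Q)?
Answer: 86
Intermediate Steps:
Function('S')(j, T) = -86 (Function('S')(j, T) = Add(Add(Mul(Add(3, Add(j, Mul(-1, j))), 5), Mul(3, -8)), -77) = Add(Add(Mul(Add(3, 0), 5), -24), -77) = Add(Add(Mul(3, 5), -24), -77) = Add(Add(15, -24), -77) = Add(-9, -77) = -86)
Mul(-1, Function('S')(-283, 185)) = Mul(-1, -86) = 86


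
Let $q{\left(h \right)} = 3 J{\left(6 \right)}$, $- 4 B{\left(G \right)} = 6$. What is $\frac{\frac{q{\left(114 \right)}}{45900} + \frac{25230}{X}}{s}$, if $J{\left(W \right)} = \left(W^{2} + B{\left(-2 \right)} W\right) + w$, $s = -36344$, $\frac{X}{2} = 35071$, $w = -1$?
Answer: $- \frac{5703569}{573579190800} \approx -9.9438 \cdot 10^{-6}$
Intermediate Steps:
$X = 70142$ ($X = 2 \cdot 35071 = 70142$)
$B{\left(G \right)} = - \frac{3}{2}$ ($B{\left(G \right)} = \left(- \frac{1}{4}\right) 6 = - \frac{3}{2}$)
$J{\left(W \right)} = -1 + W^{2} - \frac{3 W}{2}$ ($J{\left(W \right)} = \left(W^{2} - \frac{3 W}{2}\right) - 1 = -1 + W^{2} - \frac{3 W}{2}$)
$q{\left(h \right)} = 78$ ($q{\left(h \right)} = 3 \left(-1 + 6^{2} - 9\right) = 3 \left(-1 + 36 - 9\right) = 3 \cdot 26 = 78$)
$\frac{\frac{q{\left(114 \right)}}{45900} + \frac{25230}{X}}{s} = \frac{\frac{78}{45900} + \frac{25230}{70142}}{-36344} = \left(78 \cdot \frac{1}{45900} + 25230 \cdot \frac{1}{70142}\right) \left(- \frac{1}{36344}\right) = \left(\frac{13}{7650} + \frac{12615}{35071}\right) \left(- \frac{1}{36344}\right) = \frac{5703569}{15781950} \left(- \frac{1}{36344}\right) = - \frac{5703569}{573579190800}$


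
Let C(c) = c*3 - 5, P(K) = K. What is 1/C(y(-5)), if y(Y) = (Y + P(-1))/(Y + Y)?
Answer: -5/16 ≈ -0.31250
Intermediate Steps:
y(Y) = (-1 + Y)/(2*Y) (y(Y) = (Y - 1)/(Y + Y) = (-1 + Y)/((2*Y)) = (-1 + Y)*(1/(2*Y)) = (-1 + Y)/(2*Y))
C(c) = -5 + 3*c (C(c) = 3*c - 5 = -5 + 3*c)
1/C(y(-5)) = 1/(-5 + 3*((½)*(-1 - 5)/(-5))) = 1/(-5 + 3*((½)*(-⅕)*(-6))) = 1/(-5 + 3*(⅗)) = 1/(-5 + 9/5) = 1/(-16/5) = -5/16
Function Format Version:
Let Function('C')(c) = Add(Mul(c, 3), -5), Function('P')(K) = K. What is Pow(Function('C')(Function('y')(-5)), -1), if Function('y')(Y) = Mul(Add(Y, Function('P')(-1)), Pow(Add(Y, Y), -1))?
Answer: Rational(-5, 16) ≈ -0.31250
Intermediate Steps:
Function('y')(Y) = Mul(Rational(1, 2), Pow(Y, -1), Add(-1, Y)) (Function('y')(Y) = Mul(Add(Y, -1), Pow(Add(Y, Y), -1)) = Mul(Add(-1, Y), Pow(Mul(2, Y), -1)) = Mul(Add(-1, Y), Mul(Rational(1, 2), Pow(Y, -1))) = Mul(Rational(1, 2), Pow(Y, -1), Add(-1, Y)))
Function('C')(c) = Add(-5, Mul(3, c)) (Function('C')(c) = Add(Mul(3, c), -5) = Add(-5, Mul(3, c)))
Pow(Function('C')(Function('y')(-5)), -1) = Pow(Add(-5, Mul(3, Mul(Rational(1, 2), Pow(-5, -1), Add(-1, -5)))), -1) = Pow(Add(-5, Mul(3, Mul(Rational(1, 2), Rational(-1, 5), -6))), -1) = Pow(Add(-5, Mul(3, Rational(3, 5))), -1) = Pow(Add(-5, Rational(9, 5)), -1) = Pow(Rational(-16, 5), -1) = Rational(-5, 16)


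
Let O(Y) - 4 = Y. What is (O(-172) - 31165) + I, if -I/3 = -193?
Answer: -30754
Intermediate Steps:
I = 579 (I = -3*(-193) = 579)
O(Y) = 4 + Y
(O(-172) - 31165) + I = ((4 - 172) - 31165) + 579 = (-168 - 31165) + 579 = -31333 + 579 = -30754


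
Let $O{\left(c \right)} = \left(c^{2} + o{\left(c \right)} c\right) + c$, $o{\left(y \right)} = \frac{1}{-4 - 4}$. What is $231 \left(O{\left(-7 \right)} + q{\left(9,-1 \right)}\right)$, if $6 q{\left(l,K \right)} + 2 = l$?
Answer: $\frac{81389}{8} \approx 10174.0$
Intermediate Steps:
$q{\left(l,K \right)} = - \frac{1}{3} + \frac{l}{6}$
$o{\left(y \right)} = - \frac{1}{8}$ ($o{\left(y \right)} = \frac{1}{-8} = - \frac{1}{8}$)
$O{\left(c \right)} = c^{2} + \frac{7 c}{8}$ ($O{\left(c \right)} = \left(c^{2} - \frac{c}{8}\right) + c = c^{2} + \frac{7 c}{8}$)
$231 \left(O{\left(-7 \right)} + q{\left(9,-1 \right)}\right) = 231 \left(\frac{1}{8} \left(-7\right) \left(7 + 8 \left(-7\right)\right) + \left(- \frac{1}{3} + \frac{1}{6} \cdot 9\right)\right) = 231 \left(\frac{1}{8} \left(-7\right) \left(7 - 56\right) + \left(- \frac{1}{3} + \frac{3}{2}\right)\right) = 231 \left(\frac{1}{8} \left(-7\right) \left(-49\right) + \frac{7}{6}\right) = 231 \left(\frac{343}{8} + \frac{7}{6}\right) = 231 \cdot \frac{1057}{24} = \frac{81389}{8}$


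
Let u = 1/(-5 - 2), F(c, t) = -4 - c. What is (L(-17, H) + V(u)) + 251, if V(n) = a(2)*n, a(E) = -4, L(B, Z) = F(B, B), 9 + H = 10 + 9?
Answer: 1852/7 ≈ 264.57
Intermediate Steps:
H = 10 (H = -9 + (10 + 9) = -9 + 19 = 10)
L(B, Z) = -4 - B
u = -1/7 (u = 1/(-7) = -1/7 ≈ -0.14286)
V(n) = -4*n
(L(-17, H) + V(u)) + 251 = ((-4 - 1*(-17)) - 4*(-1/7)) + 251 = ((-4 + 17) + 4/7) + 251 = (13 + 4/7) + 251 = 95/7 + 251 = 1852/7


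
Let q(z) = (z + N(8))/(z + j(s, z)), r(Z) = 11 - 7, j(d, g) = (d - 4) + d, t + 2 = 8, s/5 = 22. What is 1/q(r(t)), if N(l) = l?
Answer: 55/3 ≈ 18.333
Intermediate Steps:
s = 110 (s = 5*22 = 110)
t = 6 (t = -2 + 8 = 6)
j(d, g) = -4 + 2*d (j(d, g) = (-4 + d) + d = -4 + 2*d)
r(Z) = 4
q(z) = (8 + z)/(216 + z) (q(z) = (z + 8)/(z + (-4 + 2*110)) = (8 + z)/(z + (-4 + 220)) = (8 + z)/(z + 216) = (8 + z)/(216 + z))
1/q(r(t)) = 1/((8 + 4)/(216 + 4)) = 1/(12/220) = 1/((1/220)*12) = 1/(3/55) = 55/3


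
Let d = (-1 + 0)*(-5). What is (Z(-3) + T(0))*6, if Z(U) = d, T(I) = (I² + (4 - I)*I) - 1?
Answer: 24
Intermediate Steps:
T(I) = -1 + I² + I*(4 - I) (T(I) = (I² + I*(4 - I)) - 1 = -1 + I² + I*(4 - I))
d = 5 (d = -1*(-5) = 5)
Z(U) = 5
(Z(-3) + T(0))*6 = (5 + (-1 + 4*0))*6 = (5 + (-1 + 0))*6 = (5 - 1)*6 = 4*6 = 24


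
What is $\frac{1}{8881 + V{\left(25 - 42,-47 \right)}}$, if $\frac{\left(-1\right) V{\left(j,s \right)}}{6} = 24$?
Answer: $\frac{1}{8737} \approx 0.00011446$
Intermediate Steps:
$V{\left(j,s \right)} = -144$ ($V{\left(j,s \right)} = \left(-6\right) 24 = -144$)
$\frac{1}{8881 + V{\left(25 - 42,-47 \right)}} = \frac{1}{8881 - 144} = \frac{1}{8737}$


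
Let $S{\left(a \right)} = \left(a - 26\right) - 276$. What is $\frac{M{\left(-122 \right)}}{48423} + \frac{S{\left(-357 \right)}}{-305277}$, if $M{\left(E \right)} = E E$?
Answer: $\frac{1525217875}{4927476057} \approx 0.30953$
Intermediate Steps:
$S{\left(a \right)} = -302 + a$ ($S{\left(a \right)} = \left(a - 26\right) - 276 = \left(-26 + a\right) - 276 = -302 + a$)
$M{\left(E \right)} = E^{2}$
$\frac{M{\left(-122 \right)}}{48423} + \frac{S{\left(-357 \right)}}{-305277} = \frac{\left(-122\right)^{2}}{48423} + \frac{-302 - 357}{-305277} = 14884 \cdot \frac{1}{48423} - - \frac{659}{305277} = \frac{14884}{48423} + \frac{659}{305277} = \frac{1525217875}{4927476057}$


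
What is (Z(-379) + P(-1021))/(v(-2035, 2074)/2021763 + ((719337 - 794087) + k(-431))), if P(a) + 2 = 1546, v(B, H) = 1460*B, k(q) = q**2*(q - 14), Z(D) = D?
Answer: -471070779/33455485732297 ≈ -1.4081e-5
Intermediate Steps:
k(q) = q**2*(-14 + q)
P(a) = 1544 (P(a) = -2 + 1546 = 1544)
(Z(-379) + P(-1021))/(v(-2035, 2074)/2021763 + ((719337 - 794087) + k(-431))) = (-379 + 1544)/((1460*(-2035))/2021763 + ((719337 - 794087) + (-431)**2*(-14 - 431))) = 1165/(-2971100*1/2021763 + (-74750 + 185761*(-445))) = 1165/(-2971100/2021763 + (-74750 - 82663645)) = 1165/(-2971100/2021763 - 82738395) = 1165/(-167277428661485/2021763) = 1165*(-2021763/167277428661485) = -471070779/33455485732297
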